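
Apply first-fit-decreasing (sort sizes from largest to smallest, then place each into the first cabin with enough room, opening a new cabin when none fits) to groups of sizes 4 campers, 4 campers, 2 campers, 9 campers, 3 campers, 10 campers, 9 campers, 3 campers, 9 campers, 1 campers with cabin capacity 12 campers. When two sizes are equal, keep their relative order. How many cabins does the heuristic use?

5

Sorted descending: 10, 9, 9, 9, 4, 4, 3, 3, 2, 1.
  10 → cabin 1 (new)  [load 10/12]
  9 → cabin 2 (new)  [load 9/12]
  9 → cabin 3 (new)  [load 9/12]
  9 → cabin 4 (new)  [load 9/12]
  4 → cabin 5 (new)  [load 4/12]
  4 → cabin 5  [load 8/12]
  3 → cabin 2  [load 12/12]
  3 → cabin 3  [load 12/12]
  2 → cabin 1  [load 12/12]
  1 → cabin 4  [load 10/12]
5 cabins opened.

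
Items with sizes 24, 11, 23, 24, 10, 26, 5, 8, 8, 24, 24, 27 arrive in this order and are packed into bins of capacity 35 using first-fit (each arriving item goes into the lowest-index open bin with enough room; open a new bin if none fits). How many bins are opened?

  24 → bin 1 (new)  [load 24/35]
  11 → bin 1  [load 35/35]
  23 → bin 2 (new)  [load 23/35]
  24 → bin 3 (new)  [load 24/35]
  10 → bin 2  [load 33/35]
  26 → bin 4 (new)  [load 26/35]
  5 → bin 3  [load 29/35]
  8 → bin 4  [load 34/35]
  8 → bin 5 (new)  [load 8/35]
  24 → bin 5  [load 32/35]
  24 → bin 6 (new)  [load 24/35]
  27 → bin 7 (new)  [load 27/35]
7 bins opened.

7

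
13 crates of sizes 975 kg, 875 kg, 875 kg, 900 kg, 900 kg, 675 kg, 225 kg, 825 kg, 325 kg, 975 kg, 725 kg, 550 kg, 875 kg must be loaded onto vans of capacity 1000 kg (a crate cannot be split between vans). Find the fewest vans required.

Total = 975 + 975 + 900 + 900 + 875 + 875 + 875 + 825 + 725 + 675 + 550 + 325 + 225 = 9700 kg.
Lower bound: ⌈9700/1000⌉ = 10 vans.
Also, 11 crates each exceed 500 kg, and no two of those can share a van, so at least 11 vans are needed.
A packing using 11 vans:
  van 1: 975 = 975
  van 2: 975 = 975
  van 3: 900 = 900
  van 4: 900 = 900
  van 5: 875 = 875
  van 6: 875 = 875
  van 7: 875 = 875
  van 8: 825 = 825
  van 9: 725 + 225 = 950
  van 10: 675 + 325 = 1000
  van 11: 550 = 550
This matches the lower bound, so 11 is optimal.

11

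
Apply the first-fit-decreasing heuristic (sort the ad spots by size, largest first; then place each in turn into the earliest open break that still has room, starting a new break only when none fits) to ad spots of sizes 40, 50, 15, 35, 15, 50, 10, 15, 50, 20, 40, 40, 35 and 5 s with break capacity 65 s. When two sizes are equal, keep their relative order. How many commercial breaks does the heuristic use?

Sorted descending: 50, 50, 50, 40, 40, 40, 35, 35, 20, 15, 15, 15, 10, 5.
  50 → break 1 (new)  [load 50/65]
  50 → break 2 (new)  [load 50/65]
  50 → break 3 (new)  [load 50/65]
  40 → break 4 (new)  [load 40/65]
  40 → break 5 (new)  [load 40/65]
  40 → break 6 (new)  [load 40/65]
  35 → break 7 (new)  [load 35/65]
  35 → break 8 (new)  [load 35/65]
  20 → break 4  [load 60/65]
  15 → break 1  [load 65/65]
  15 → break 2  [load 65/65]
  15 → break 3  [load 65/65]
  10 → break 5  [load 50/65]
  5 → break 4  [load 65/65]
8 commercial breaks opened.

8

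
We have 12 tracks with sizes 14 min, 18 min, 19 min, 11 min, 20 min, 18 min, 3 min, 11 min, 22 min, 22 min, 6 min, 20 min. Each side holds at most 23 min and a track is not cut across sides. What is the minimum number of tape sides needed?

9

Total = 22 + 22 + 20 + 20 + 19 + 18 + 18 + 14 + 11 + 11 + 6 + 3 = 184 min.
Lower bound: ⌈184/23⌉ = 8 tape sides.
A packing using 9 tape sides:
  side 1: 22 = 22
  side 2: 22 = 22
  side 3: 20 + 3 = 23
  side 4: 20 = 20
  side 5: 19 = 19
  side 6: 18 = 18
  side 7: 18 = 18
  side 8: 14 + 6 = 20
  side 9: 11 + 11 = 22
No arrangement into 8 tape sides stays within capacity, so 9 is optimal.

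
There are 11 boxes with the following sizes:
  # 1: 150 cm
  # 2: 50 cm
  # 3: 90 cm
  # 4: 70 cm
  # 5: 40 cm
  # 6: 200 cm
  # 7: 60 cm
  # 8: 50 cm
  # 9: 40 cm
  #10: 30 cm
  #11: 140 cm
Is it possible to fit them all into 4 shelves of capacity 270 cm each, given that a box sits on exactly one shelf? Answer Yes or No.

Yes

A valid assignment using 4 shelves:
  shelf 1: 200 + 70 = 270
  shelf 2: 150 + 90 + 30 = 270
  shelf 3: 140 + 60 + 50 = 250
  shelf 4: 50 + 40 + 40 = 130
Every load is within 270 cm, so 4 shelves suffice.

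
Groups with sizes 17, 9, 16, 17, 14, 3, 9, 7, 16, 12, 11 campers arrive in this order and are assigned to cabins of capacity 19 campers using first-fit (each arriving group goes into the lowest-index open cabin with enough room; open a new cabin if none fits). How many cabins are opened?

9

  17 → cabin 1 (new)  [load 17/19]
  9 → cabin 2 (new)  [load 9/19]
  16 → cabin 3 (new)  [load 16/19]
  17 → cabin 4 (new)  [load 17/19]
  14 → cabin 5 (new)  [load 14/19]
  3 → cabin 2  [load 12/19]
  9 → cabin 6 (new)  [load 9/19]
  7 → cabin 2  [load 19/19]
  16 → cabin 7 (new)  [load 16/19]
  12 → cabin 8 (new)  [load 12/19]
  11 → cabin 9 (new)  [load 11/19]
9 cabins opened.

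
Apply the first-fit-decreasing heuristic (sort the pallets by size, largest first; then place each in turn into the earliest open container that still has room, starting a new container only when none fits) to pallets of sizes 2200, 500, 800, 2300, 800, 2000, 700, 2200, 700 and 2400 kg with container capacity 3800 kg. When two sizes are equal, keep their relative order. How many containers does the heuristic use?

Sorted descending: 2400, 2300, 2200, 2200, 2000, 800, 800, 700, 700, 500.
  2400 → container 1 (new)  [load 2400/3800]
  2300 → container 2 (new)  [load 2300/3800]
  2200 → container 3 (new)  [load 2200/3800]
  2200 → container 4 (new)  [load 2200/3800]
  2000 → container 5 (new)  [load 2000/3800]
  800 → container 1  [load 3200/3800]
  800 → container 2  [load 3100/3800]
  700 → container 2  [load 3800/3800]
  700 → container 3  [load 2900/3800]
  500 → container 1  [load 3700/3800]
5 containers opened.

5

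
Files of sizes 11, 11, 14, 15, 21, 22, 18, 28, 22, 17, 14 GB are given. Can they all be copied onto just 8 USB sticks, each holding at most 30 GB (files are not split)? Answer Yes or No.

A valid assignment using 8 USB sticks:
  USB stick 1: 28 = 28
  USB stick 2: 22 = 22
  USB stick 3: 22 = 22
  USB stick 4: 21 = 21
  USB stick 5: 18 + 11 = 29
  USB stick 6: 17 + 11 = 28
  USB stick 7: 15 + 14 = 29
  USB stick 8: 14 = 14
Every load is within 30 GB, so 8 USB sticks suffice.

Yes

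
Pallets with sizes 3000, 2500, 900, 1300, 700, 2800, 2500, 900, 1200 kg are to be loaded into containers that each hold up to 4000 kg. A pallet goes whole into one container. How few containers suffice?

5

Total = 3000 + 2800 + 2500 + 2500 + 1300 + 1200 + 900 + 900 + 700 = 15800 kg.
Lower bound: ⌈15800/4000⌉ = 4 containers.
A packing using 5 containers:
  container 1: 3000 + 900 = 3900
  container 2: 2800 + 1200 = 4000
  container 3: 2500 + 1300 = 3800
  container 4: 2500 + 900 = 3400
  container 5: 700 = 700
No arrangement into 4 containers stays within capacity, so 5 is optimal.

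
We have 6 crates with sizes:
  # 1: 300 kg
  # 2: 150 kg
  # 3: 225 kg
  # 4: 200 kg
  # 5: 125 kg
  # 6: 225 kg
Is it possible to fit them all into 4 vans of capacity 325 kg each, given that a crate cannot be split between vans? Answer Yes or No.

No

Total = 1225 kg; ⌈1225/325⌉ = 4.
The bound of 4 does not rule out 4, but exhaustive search shows no assignment into 4 vans of capacity 325 kg exists — the minimum is 5.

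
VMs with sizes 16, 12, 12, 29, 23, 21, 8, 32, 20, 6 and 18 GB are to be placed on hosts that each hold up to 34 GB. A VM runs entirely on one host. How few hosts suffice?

Total = 32 + 29 + 23 + 21 + 20 + 18 + 16 + 12 + 12 + 8 + 6 = 197 GB.
Lower bound: ⌈197/34⌉ = 6 hosts.
A packing using 7 hosts:
  host 1: 32 = 32
  host 2: 29 = 29
  host 3: 23 + 8 = 31
  host 4: 21 + 12 = 33
  host 5: 20 + 12 = 32
  host 6: 18 + 16 = 34
  host 7: 6 = 6
No arrangement into 6 hosts stays within capacity, so 7 is optimal.

7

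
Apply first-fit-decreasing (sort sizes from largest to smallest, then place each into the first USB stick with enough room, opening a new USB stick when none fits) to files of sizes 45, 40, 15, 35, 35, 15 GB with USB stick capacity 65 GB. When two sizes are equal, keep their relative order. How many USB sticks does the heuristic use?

Sorted descending: 45, 40, 35, 35, 15, 15.
  45 → USB stick 1 (new)  [load 45/65]
  40 → USB stick 2 (new)  [load 40/65]
  35 → USB stick 3 (new)  [load 35/65]
  35 → USB stick 4 (new)  [load 35/65]
  15 → USB stick 1  [load 60/65]
  15 → USB stick 2  [load 55/65]
4 USB sticks opened.

4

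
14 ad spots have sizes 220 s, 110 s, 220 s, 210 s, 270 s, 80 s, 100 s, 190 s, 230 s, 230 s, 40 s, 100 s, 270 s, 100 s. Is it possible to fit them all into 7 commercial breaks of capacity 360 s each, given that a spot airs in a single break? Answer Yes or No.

No

Total = 2370 s; ⌈2370/360⌉ = 7.
8 ad spots each exceed half the capacity and cannot share a break, forcing at least 8 commercial breaks.
At least 8 commercial breaks are required, but only 7 are allowed.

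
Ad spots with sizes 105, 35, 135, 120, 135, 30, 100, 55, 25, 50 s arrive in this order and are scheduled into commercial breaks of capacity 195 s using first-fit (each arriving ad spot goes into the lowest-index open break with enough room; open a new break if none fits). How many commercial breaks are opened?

5

  105 → break 1 (new)  [load 105/195]
  35 → break 1  [load 140/195]
  135 → break 2 (new)  [load 135/195]
  120 → break 3 (new)  [load 120/195]
  135 → break 4 (new)  [load 135/195]
  30 → break 1  [load 170/195]
  100 → break 5 (new)  [load 100/195]
  55 → break 2  [load 190/195]
  25 → break 1  [load 195/195]
  50 → break 3  [load 170/195]
5 commercial breaks opened.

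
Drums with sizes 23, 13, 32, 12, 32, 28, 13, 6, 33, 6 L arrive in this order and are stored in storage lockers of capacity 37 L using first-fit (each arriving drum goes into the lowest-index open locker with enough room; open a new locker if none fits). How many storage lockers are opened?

6

  23 → locker 1 (new)  [load 23/37]
  13 → locker 1  [load 36/37]
  32 → locker 2 (new)  [load 32/37]
  12 → locker 3 (new)  [load 12/37]
  32 → locker 4 (new)  [load 32/37]
  28 → locker 5 (new)  [load 28/37]
  13 → locker 3  [load 25/37]
  6 → locker 3  [load 31/37]
  33 → locker 6 (new)  [load 33/37]
  6 → locker 3  [load 37/37]
6 storage lockers opened.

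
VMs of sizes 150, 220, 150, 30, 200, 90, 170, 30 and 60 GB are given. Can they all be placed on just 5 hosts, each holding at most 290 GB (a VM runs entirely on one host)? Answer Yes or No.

A valid assignment using 5 hosts:
  host 1: 220 + 60 = 280
  host 2: 200 + 90 = 290
  host 3: 170 + 30 + 30 = 230
  host 4: 150 = 150
  host 5: 150 = 150
Every load is within 290 GB, so 5 hosts suffice.

Yes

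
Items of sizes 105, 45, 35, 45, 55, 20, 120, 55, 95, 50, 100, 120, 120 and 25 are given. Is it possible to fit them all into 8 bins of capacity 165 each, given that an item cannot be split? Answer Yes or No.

A valid assignment using 7 bins:
  bin 1: 120 + 45 = 165
  bin 2: 120 + 45 = 165
  bin 3: 120 + 35 = 155
  bin 4: 105 + 55 = 160
  bin 5: 100 + 55 = 155
  bin 6: 95 + 50 + 20 = 165
  bin 7: 25 = 25
That uses only 7 ≤ 8, so 8 bins are enough.

Yes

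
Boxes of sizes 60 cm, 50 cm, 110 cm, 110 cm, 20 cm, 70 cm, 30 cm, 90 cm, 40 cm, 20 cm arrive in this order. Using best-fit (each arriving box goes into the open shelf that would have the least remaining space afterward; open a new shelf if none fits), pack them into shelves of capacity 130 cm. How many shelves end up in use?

5

  60 → shelf 1 (new)  [load 60/130]
  50 → shelf 1  [load 110/130]
  110 → shelf 2 (new)  [load 110/130]
  110 → shelf 3 (new)  [load 110/130]
  20 → shelf 1  [load 130/130]
  70 → shelf 4 (new)  [load 70/130]
  30 → shelf 4  [load 100/130]
  90 → shelf 5 (new)  [load 90/130]
  40 → shelf 5  [load 130/130]
  20 → shelf 2  [load 130/130]
5 shelves opened.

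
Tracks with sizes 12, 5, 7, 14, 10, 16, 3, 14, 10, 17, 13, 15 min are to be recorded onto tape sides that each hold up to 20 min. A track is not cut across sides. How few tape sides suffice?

8

Total = 17 + 16 + 15 + 14 + 14 + 13 + 12 + 10 + 10 + 7 + 5 + 3 = 136 min.
Lower bound: ⌈136/20⌉ = 7 tape sides.
A packing using 8 tape sides:
  side 1: 17 + 3 = 20
  side 2: 16 = 16
  side 3: 15 + 5 = 20
  side 4: 14 = 14
  side 5: 14 = 14
  side 6: 13 + 7 = 20
  side 7: 12 = 12
  side 8: 10 + 10 = 20
No arrangement into 7 tape sides stays within capacity, so 8 is optimal.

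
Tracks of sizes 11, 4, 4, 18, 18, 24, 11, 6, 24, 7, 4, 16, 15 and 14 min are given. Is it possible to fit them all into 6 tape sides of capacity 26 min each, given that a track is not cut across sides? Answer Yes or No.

No

Total = 176 min; ⌈176/26⌉ = 7.
At least 7 tape sides are required, but only 6 are allowed.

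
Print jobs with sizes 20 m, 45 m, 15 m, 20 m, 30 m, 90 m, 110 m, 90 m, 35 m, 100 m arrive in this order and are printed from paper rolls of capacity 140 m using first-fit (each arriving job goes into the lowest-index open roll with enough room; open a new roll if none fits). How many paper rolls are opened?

5

  20 → roll 1 (new)  [load 20/140]
  45 → roll 1  [load 65/140]
  15 → roll 1  [load 80/140]
  20 → roll 1  [load 100/140]
  30 → roll 1  [load 130/140]
  90 → roll 2 (new)  [load 90/140]
  110 → roll 3 (new)  [load 110/140]
  90 → roll 4 (new)  [load 90/140]
  35 → roll 2  [load 125/140]
  100 → roll 5 (new)  [load 100/140]
5 paper rolls opened.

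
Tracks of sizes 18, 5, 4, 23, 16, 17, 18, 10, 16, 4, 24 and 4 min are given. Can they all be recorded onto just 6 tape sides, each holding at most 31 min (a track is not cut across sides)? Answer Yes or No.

No

Total = 159 min; ⌈159/31⌉ = 6.
7 tracks each exceed half the capacity and cannot share a side, forcing at least 7 tape sides.
At least 7 tape sides are required, but only 6 are allowed.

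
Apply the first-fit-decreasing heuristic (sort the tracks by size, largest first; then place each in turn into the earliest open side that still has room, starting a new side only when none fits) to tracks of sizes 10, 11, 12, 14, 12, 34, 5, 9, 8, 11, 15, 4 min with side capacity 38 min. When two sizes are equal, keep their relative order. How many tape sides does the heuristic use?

4

Sorted descending: 34, 15, 14, 12, 12, 11, 11, 10, 9, 8, 5, 4.
  34 → side 1 (new)  [load 34/38]
  15 → side 2 (new)  [load 15/38]
  14 → side 2  [load 29/38]
  12 → side 3 (new)  [load 12/38]
  12 → side 3  [load 24/38]
  11 → side 3  [load 35/38]
  11 → side 4 (new)  [load 11/38]
  10 → side 4  [load 21/38]
  9 → side 2  [load 38/38]
  8 → side 4  [load 29/38]
  5 → side 4  [load 34/38]
  4 → side 1  [load 38/38]
4 tape sides opened.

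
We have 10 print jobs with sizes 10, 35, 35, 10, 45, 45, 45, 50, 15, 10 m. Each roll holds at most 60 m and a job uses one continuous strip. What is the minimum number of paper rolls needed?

Total = 50 + 45 + 45 + 45 + 35 + 35 + 15 + 10 + 10 + 10 = 300 m.
Lower bound: ⌈300/60⌉ = 5 paper rolls.
Also, 6 print jobs each exceed 30 m, and no two of those can share a roll, so at least 6 paper rolls are needed.
A packing using 6 paper rolls:
  roll 1: 50 + 10 = 60
  roll 2: 45 + 15 = 60
  roll 3: 45 + 10 = 55
  roll 4: 45 + 10 = 55
  roll 5: 35 = 35
  roll 6: 35 = 35
This matches the lower bound, so 6 is optimal.

6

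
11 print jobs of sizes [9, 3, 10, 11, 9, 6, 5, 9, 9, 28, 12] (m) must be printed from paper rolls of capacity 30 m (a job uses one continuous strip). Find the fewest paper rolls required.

Total = 28 + 12 + 11 + 10 + 9 + 9 + 9 + 9 + 6 + 5 + 3 = 111 m.
Lower bound: ⌈111/30⌉ = 4 paper rolls.
A packing using 4 paper rolls:
  roll 1: 28 = 28
  roll 2: 12 + 11 + 6 = 29
  roll 3: 10 + 9 + 9 = 28
  roll 4: 9 + 9 + 5 + 3 = 26
This matches the lower bound, so 4 is optimal.

4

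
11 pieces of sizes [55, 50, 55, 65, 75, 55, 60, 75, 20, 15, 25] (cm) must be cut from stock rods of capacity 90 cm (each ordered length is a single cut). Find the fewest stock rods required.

8

Total = 75 + 75 + 65 + 60 + 55 + 55 + 55 + 50 + 25 + 20 + 15 = 550 cm.
Lower bound: ⌈550/90⌉ = 7 stock rods.
Also, 8 pieces each exceed 45 cm, and no two of those can share a stock rod, so at least 8 stock rods are needed.
A packing using 8 stock rods:
  stock rod 1: 75 + 15 = 90
  stock rod 2: 75 = 75
  stock rod 3: 65 + 25 = 90
  stock rod 4: 60 + 20 = 80
  stock rod 5: 55 = 55
  stock rod 6: 55 = 55
  stock rod 7: 55 = 55
  stock rod 8: 50 = 50
This matches the lower bound, so 8 is optimal.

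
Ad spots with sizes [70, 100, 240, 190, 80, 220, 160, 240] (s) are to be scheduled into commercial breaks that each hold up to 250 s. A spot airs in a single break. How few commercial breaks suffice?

Total = 240 + 240 + 220 + 190 + 160 + 100 + 80 + 70 = 1300 s.
Lower bound: ⌈1300/250⌉ = 6 commercial breaks.
A packing using 6 commercial breaks:
  break 1: 240 = 240
  break 2: 240 = 240
  break 3: 220 = 220
  break 4: 190 = 190
  break 5: 160 + 80 = 240
  break 6: 100 + 70 = 170
This matches the lower bound, so 6 is optimal.

6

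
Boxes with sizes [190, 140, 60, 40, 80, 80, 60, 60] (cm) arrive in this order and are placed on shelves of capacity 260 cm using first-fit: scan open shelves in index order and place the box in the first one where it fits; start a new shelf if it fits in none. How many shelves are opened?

  190 → shelf 1 (new)  [load 190/260]
  140 → shelf 2 (new)  [load 140/260]
  60 → shelf 1  [load 250/260]
  40 → shelf 2  [load 180/260]
  80 → shelf 2  [load 260/260]
  80 → shelf 3 (new)  [load 80/260]
  60 → shelf 3  [load 140/260]
  60 → shelf 3  [load 200/260]
3 shelves opened.

3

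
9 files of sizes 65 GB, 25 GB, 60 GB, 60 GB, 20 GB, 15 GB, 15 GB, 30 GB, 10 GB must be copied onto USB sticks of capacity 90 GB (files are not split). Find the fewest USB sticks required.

Total = 65 + 60 + 60 + 30 + 25 + 20 + 15 + 15 + 10 = 300 GB.
Lower bound: ⌈300/90⌉ = 4 USB sticks.
A packing using 4 USB sticks:
  USB stick 1: 65 + 25 = 90
  USB stick 2: 60 + 30 = 90
  USB stick 3: 60 + 20 + 10 = 90
  USB stick 4: 15 + 15 = 30
This matches the lower bound, so 4 is optimal.

4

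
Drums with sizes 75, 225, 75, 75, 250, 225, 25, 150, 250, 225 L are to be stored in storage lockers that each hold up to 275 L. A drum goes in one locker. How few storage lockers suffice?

7

Total = 250 + 250 + 225 + 225 + 225 + 150 + 75 + 75 + 75 + 25 = 1575 L.
Lower bound: ⌈1575/275⌉ = 6 storage lockers.
A packing using 7 storage lockers:
  locker 1: 250 + 25 = 275
  locker 2: 250 = 250
  locker 3: 225 = 225
  locker 4: 225 = 225
  locker 5: 225 = 225
  locker 6: 150 + 75 = 225
  locker 7: 75 + 75 = 150
No arrangement into 6 storage lockers stays within capacity, so 7 is optimal.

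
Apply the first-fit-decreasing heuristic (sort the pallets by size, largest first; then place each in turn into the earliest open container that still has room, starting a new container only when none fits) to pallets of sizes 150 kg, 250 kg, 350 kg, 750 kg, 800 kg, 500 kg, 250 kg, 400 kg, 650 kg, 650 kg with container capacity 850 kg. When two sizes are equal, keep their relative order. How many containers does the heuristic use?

Sorted descending: 800, 750, 650, 650, 500, 400, 350, 250, 250, 150.
  800 → container 1 (new)  [load 800/850]
  750 → container 2 (new)  [load 750/850]
  650 → container 3 (new)  [load 650/850]
  650 → container 4 (new)  [load 650/850]
  500 → container 5 (new)  [load 500/850]
  400 → container 6 (new)  [load 400/850]
  350 → container 5  [load 850/850]
  250 → container 6  [load 650/850]
  250 → container 7 (new)  [load 250/850]
  150 → container 3  [load 800/850]
7 containers opened.

7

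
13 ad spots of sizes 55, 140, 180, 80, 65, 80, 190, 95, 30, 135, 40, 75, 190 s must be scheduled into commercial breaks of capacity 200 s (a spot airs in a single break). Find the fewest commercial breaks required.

7

Total = 190 + 190 + 180 + 140 + 135 + 95 + 80 + 80 + 75 + 65 + 55 + 40 + 30 = 1355 s.
Lower bound: ⌈1355/200⌉ = 7 commercial breaks.
A packing using 7 commercial breaks:
  break 1: 190 = 190
  break 2: 190 = 190
  break 3: 180 = 180
  break 4: 140 + 55 = 195
  break 5: 135 + 65 = 200
  break 6: 95 + 75 + 30 = 200
  break 7: 80 + 80 + 40 = 200
This matches the lower bound, so 7 is optimal.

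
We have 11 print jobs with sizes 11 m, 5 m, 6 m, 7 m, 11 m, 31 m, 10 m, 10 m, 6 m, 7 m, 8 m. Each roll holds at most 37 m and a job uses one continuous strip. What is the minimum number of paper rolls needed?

4

Total = 31 + 11 + 11 + 10 + 10 + 8 + 7 + 7 + 6 + 6 + 5 = 112 m.
Lower bound: ⌈112/37⌉ = 4 paper rolls.
A packing using 4 paper rolls:
  roll 1: 31 + 6 = 37
  roll 2: 11 + 11 + 10 + 5 = 37
  roll 3: 10 + 8 + 7 + 7 = 32
  roll 4: 6 = 6
This matches the lower bound, so 4 is optimal.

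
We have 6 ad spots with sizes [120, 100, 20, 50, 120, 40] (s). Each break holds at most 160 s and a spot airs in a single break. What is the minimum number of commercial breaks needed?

3

Total = 120 + 120 + 100 + 50 + 40 + 20 = 450 s.
Lower bound: ⌈450/160⌉ = 3 commercial breaks.
A packing using 3 commercial breaks:
  break 1: 120 + 40 = 160
  break 2: 120 + 20 = 140
  break 3: 100 + 50 = 150
This matches the lower bound, so 3 is optimal.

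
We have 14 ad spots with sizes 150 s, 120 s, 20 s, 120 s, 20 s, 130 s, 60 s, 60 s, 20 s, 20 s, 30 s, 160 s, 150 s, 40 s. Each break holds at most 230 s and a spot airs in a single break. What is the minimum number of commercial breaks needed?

6

Total = 160 + 150 + 150 + 130 + 120 + 120 + 60 + 60 + 40 + 30 + 20 + 20 + 20 + 20 = 1100 s.
Lower bound: ⌈1100/230⌉ = 5 commercial breaks.
Also, 6 ad spots each exceed 115 s, and no two of those can share a break, so at least 6 commercial breaks are needed.
A packing using 6 commercial breaks:
  break 1: 160 + 60 = 220
  break 2: 150 + 60 + 20 = 230
  break 3: 150 + 40 + 30 = 220
  break 4: 130 + 20 + 20 + 20 = 190
  break 5: 120 = 120
  break 6: 120 = 120
This matches the lower bound, so 6 is optimal.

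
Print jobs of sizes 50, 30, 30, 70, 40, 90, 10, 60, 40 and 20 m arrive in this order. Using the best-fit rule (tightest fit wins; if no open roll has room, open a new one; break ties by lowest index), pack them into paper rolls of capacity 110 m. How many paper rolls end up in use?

  50 → roll 1 (new)  [load 50/110]
  30 → roll 1  [load 80/110]
  30 → roll 1  [load 110/110]
  70 → roll 2 (new)  [load 70/110]
  40 → roll 2  [load 110/110]
  90 → roll 3 (new)  [load 90/110]
  10 → roll 3  [load 100/110]
  60 → roll 4 (new)  [load 60/110]
  40 → roll 4  [load 100/110]
  20 → roll 5 (new)  [load 20/110]
5 paper rolls opened.

5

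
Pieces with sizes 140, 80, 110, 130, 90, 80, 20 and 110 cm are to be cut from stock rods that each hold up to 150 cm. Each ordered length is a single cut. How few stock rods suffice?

Total = 140 + 130 + 110 + 110 + 90 + 80 + 80 + 20 = 760 cm.
Lower bound: ⌈760/150⌉ = 6 stock rods.
Also, 7 pieces each exceed 75 cm, and no two of those can share a stock rod, so at least 7 stock rods are needed.
A packing using 7 stock rods:
  stock rod 1: 140 = 140
  stock rod 2: 130 + 20 = 150
  stock rod 3: 110 = 110
  stock rod 4: 110 = 110
  stock rod 5: 90 = 90
  stock rod 6: 80 = 80
  stock rod 7: 80 = 80
This matches the lower bound, so 7 is optimal.

7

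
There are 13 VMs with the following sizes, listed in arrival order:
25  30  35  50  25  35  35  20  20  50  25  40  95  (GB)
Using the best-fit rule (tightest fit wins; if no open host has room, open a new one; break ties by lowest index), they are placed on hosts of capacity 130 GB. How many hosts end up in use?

5

  25 → host 1 (new)  [load 25/130]
  30 → host 1  [load 55/130]
  35 → host 1  [load 90/130]
  50 → host 2 (new)  [load 50/130]
  25 → host 1  [load 115/130]
  35 → host 2  [load 85/130]
  35 → host 2  [load 120/130]
  20 → host 3 (new)  [load 20/130]
  20 → host 3  [load 40/130]
  50 → host 3  [load 90/130]
  25 → host 3  [load 115/130]
  40 → host 4 (new)  [load 40/130]
  95 → host 5 (new)  [load 95/130]
5 hosts opened.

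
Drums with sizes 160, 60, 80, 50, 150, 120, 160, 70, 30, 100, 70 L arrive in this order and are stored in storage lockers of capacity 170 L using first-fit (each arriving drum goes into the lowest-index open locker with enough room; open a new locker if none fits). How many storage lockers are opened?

  160 → locker 1 (new)  [load 160/170]
  60 → locker 2 (new)  [load 60/170]
  80 → locker 2  [load 140/170]
  50 → locker 3 (new)  [load 50/170]
  150 → locker 4 (new)  [load 150/170]
  120 → locker 3  [load 170/170]
  160 → locker 5 (new)  [load 160/170]
  70 → locker 6 (new)  [load 70/170]
  30 → locker 2  [load 170/170]
  100 → locker 6  [load 170/170]
  70 → locker 7 (new)  [load 70/170]
7 storage lockers opened.

7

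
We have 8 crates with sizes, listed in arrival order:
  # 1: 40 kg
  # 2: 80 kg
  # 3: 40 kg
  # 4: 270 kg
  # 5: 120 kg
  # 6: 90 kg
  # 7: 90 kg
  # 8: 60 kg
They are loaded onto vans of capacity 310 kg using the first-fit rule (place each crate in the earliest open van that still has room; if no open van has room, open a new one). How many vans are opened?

3

  40 → van 1 (new)  [load 40/310]
  80 → van 1  [load 120/310]
  40 → van 1  [load 160/310]
  270 → van 2 (new)  [load 270/310]
  120 → van 1  [load 280/310]
  90 → van 3 (new)  [load 90/310]
  90 → van 3  [load 180/310]
  60 → van 3  [load 240/310]
3 vans opened.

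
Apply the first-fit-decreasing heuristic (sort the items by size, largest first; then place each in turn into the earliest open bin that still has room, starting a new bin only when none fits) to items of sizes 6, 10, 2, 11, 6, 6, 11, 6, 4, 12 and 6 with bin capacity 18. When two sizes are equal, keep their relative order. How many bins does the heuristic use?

5

Sorted descending: 12, 11, 11, 10, 6, 6, 6, 6, 6, 4, 2.
  12 → bin 1 (new)  [load 12/18]
  11 → bin 2 (new)  [load 11/18]
  11 → bin 3 (new)  [load 11/18]
  10 → bin 4 (new)  [load 10/18]
  6 → bin 1  [load 18/18]
  6 → bin 2  [load 17/18]
  6 → bin 3  [load 17/18]
  6 → bin 4  [load 16/18]
  6 → bin 5 (new)  [load 6/18]
  4 → bin 5  [load 10/18]
  2 → bin 4  [load 18/18]
5 bins opened.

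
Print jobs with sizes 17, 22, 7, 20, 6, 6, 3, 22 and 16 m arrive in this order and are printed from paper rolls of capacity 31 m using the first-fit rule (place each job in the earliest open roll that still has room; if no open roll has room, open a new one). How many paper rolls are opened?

  17 → roll 1 (new)  [load 17/31]
  22 → roll 2 (new)  [load 22/31]
  7 → roll 1  [load 24/31]
  20 → roll 3 (new)  [load 20/31]
  6 → roll 1  [load 30/31]
  6 → roll 2  [load 28/31]
  3 → roll 2  [load 31/31]
  22 → roll 4 (new)  [load 22/31]
  16 → roll 5 (new)  [load 16/31]
5 paper rolls opened.

5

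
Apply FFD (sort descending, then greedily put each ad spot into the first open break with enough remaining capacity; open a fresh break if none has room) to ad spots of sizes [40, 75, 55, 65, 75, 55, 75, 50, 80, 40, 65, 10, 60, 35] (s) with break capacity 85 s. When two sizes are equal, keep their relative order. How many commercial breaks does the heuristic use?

Sorted descending: 80, 75, 75, 75, 65, 65, 60, 55, 55, 50, 40, 40, 35, 10.
  80 → break 1 (new)  [load 80/85]
  75 → break 2 (new)  [load 75/85]
  75 → break 3 (new)  [load 75/85]
  75 → break 4 (new)  [load 75/85]
  65 → break 5 (new)  [load 65/85]
  65 → break 6 (new)  [load 65/85]
  60 → break 7 (new)  [load 60/85]
  55 → break 8 (new)  [load 55/85]
  55 → break 9 (new)  [load 55/85]
  50 → break 10 (new)  [load 50/85]
  40 → break 11 (new)  [load 40/85]
  40 → break 11  [load 80/85]
  35 → break 10  [load 85/85]
  10 → break 2  [load 85/85]
11 commercial breaks opened.

11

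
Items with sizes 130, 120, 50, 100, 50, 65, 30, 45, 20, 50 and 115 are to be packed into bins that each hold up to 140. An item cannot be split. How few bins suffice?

7

Total = 130 + 120 + 115 + 100 + 65 + 50 + 50 + 50 + 45 + 30 + 20 = 775.
Lower bound: ⌈775/140⌉ = 6 bins.
A packing using 7 bins:
  bin 1: 130 = 130
  bin 2: 120 + 20 = 140
  bin 3: 115 = 115
  bin 4: 100 + 30 = 130
  bin 5: 65 + 50 = 115
  bin 6: 50 + 50 = 100
  bin 7: 45 = 45
No arrangement into 6 bins stays within capacity, so 7 is optimal.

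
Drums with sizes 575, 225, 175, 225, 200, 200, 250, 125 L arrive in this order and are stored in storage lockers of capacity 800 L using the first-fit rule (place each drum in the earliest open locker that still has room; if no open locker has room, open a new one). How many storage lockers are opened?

3

  575 → locker 1 (new)  [load 575/800]
  225 → locker 1  [load 800/800]
  175 → locker 2 (new)  [load 175/800]
  225 → locker 2  [load 400/800]
  200 → locker 2  [load 600/800]
  200 → locker 2  [load 800/800]
  250 → locker 3 (new)  [load 250/800]
  125 → locker 3  [load 375/800]
3 storage lockers opened.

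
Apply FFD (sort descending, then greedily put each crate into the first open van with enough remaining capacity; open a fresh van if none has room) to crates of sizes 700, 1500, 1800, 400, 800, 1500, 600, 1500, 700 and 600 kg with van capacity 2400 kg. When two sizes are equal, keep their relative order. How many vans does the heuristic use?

5

Sorted descending: 1800, 1500, 1500, 1500, 800, 700, 700, 600, 600, 400.
  1800 → van 1 (new)  [load 1800/2400]
  1500 → van 2 (new)  [load 1500/2400]
  1500 → van 3 (new)  [load 1500/2400]
  1500 → van 4 (new)  [load 1500/2400]
  800 → van 2  [load 2300/2400]
  700 → van 3  [load 2200/2400]
  700 → van 4  [load 2200/2400]
  600 → van 1  [load 2400/2400]
  600 → van 5 (new)  [load 600/2400]
  400 → van 5  [load 1000/2400]
5 vans opened.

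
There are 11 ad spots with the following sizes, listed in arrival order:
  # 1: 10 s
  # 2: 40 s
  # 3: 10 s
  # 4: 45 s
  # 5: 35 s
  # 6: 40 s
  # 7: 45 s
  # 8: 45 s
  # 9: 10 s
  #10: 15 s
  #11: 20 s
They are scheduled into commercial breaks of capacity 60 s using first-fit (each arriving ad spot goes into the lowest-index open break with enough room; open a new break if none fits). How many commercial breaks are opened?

  10 → break 1 (new)  [load 10/60]
  40 → break 1  [load 50/60]
  10 → break 1  [load 60/60]
  45 → break 2 (new)  [load 45/60]
  35 → break 3 (new)  [load 35/60]
  40 → break 4 (new)  [load 40/60]
  45 → break 5 (new)  [load 45/60]
  45 → break 6 (new)  [load 45/60]
  10 → break 2  [load 55/60]
  15 → break 3  [load 50/60]
  20 → break 4  [load 60/60]
6 commercial breaks opened.

6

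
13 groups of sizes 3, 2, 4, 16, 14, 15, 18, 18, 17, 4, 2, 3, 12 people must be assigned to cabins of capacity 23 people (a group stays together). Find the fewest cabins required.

Total = 18 + 18 + 17 + 16 + 15 + 14 + 12 + 4 + 4 + 3 + 3 + 2 + 2 = 128 people.
Lower bound: ⌈128/23⌉ = 6 cabins.
Also, 7 groups each exceed 23/2 people, and no two of those can share a cabin, so at least 7 cabins are needed.
A packing using 7 cabins:
  cabin 1: 18 + 4 = 22
  cabin 2: 18 + 4 = 22
  cabin 3: 17 + 3 + 3 = 23
  cabin 4: 16 + 2 + 2 = 20
  cabin 5: 15 = 15
  cabin 6: 14 = 14
  cabin 7: 12 = 12
This matches the lower bound, so 7 is optimal.

7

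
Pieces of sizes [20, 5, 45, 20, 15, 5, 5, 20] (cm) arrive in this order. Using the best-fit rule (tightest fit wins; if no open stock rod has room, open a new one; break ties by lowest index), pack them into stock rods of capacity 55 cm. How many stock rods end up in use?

  20 → stock rod 1 (new)  [load 20/55]
  5 → stock rod 1  [load 25/55]
  45 → stock rod 2 (new)  [load 45/55]
  20 → stock rod 1  [load 45/55]
  15 → stock rod 3 (new)  [load 15/55]
  5 → stock rod 1  [load 50/55]
  5 → stock rod 1  [load 55/55]
  20 → stock rod 3  [load 35/55]
3 stock rods opened.

3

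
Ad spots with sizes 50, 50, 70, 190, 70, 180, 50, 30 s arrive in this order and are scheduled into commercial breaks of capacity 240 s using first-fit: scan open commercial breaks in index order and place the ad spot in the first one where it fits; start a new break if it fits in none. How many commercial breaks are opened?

  50 → break 1 (new)  [load 50/240]
  50 → break 1  [load 100/240]
  70 → break 1  [load 170/240]
  190 → break 2 (new)  [load 190/240]
  70 → break 1  [load 240/240]
  180 → break 3 (new)  [load 180/240]
  50 → break 2  [load 240/240]
  30 → break 3  [load 210/240]
3 commercial breaks opened.

3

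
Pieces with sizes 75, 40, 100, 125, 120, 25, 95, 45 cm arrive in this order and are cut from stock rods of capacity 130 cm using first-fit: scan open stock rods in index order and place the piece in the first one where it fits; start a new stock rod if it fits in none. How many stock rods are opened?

6

  75 → stock rod 1 (new)  [load 75/130]
  40 → stock rod 1  [load 115/130]
  100 → stock rod 2 (new)  [load 100/130]
  125 → stock rod 3 (new)  [load 125/130]
  120 → stock rod 4 (new)  [load 120/130]
  25 → stock rod 2  [load 125/130]
  95 → stock rod 5 (new)  [load 95/130]
  45 → stock rod 6 (new)  [load 45/130]
6 stock rods opened.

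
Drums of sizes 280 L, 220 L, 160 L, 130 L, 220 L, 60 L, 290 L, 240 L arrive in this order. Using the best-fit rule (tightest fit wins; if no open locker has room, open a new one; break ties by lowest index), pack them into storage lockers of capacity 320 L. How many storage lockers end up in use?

  280 → locker 1 (new)  [load 280/320]
  220 → locker 2 (new)  [load 220/320]
  160 → locker 3 (new)  [load 160/320]
  130 → locker 3  [load 290/320]
  220 → locker 4 (new)  [load 220/320]
  60 → locker 2  [load 280/320]
  290 → locker 5 (new)  [load 290/320]
  240 → locker 6 (new)  [load 240/320]
6 storage lockers opened.

6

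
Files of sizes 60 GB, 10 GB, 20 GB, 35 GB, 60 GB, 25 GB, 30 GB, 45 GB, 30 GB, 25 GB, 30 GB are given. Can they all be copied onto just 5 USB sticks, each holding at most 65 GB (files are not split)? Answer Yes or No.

Total = 370 GB; ⌈370/65⌉ = 6.
At least 6 USB sticks are required, but only 5 are allowed.

No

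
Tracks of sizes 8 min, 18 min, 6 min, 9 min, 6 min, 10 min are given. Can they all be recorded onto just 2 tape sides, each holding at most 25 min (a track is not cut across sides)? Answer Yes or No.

No

Total = 57 min; ⌈57/25⌉ = 3.
At least 3 tape sides are required, but only 2 are allowed.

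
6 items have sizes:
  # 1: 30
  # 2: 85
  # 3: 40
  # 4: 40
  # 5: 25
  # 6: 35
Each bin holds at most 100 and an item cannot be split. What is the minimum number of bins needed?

3

Total = 85 + 40 + 40 + 35 + 30 + 25 = 255.
Lower bound: ⌈255/100⌉ = 3 bins.
A packing using 3 bins:
  bin 1: 85 = 85
  bin 2: 40 + 40 = 80
  bin 3: 35 + 30 + 25 = 90
This matches the lower bound, so 3 is optimal.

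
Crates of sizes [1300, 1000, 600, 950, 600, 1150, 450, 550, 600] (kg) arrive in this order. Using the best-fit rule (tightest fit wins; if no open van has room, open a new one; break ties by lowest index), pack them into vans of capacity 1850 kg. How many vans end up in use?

  1300 → van 1 (new)  [load 1300/1850]
  1000 → van 2 (new)  [load 1000/1850]
  600 → van 2  [load 1600/1850]
  950 → van 3 (new)  [load 950/1850]
  600 → van 3  [load 1550/1850]
  1150 → van 4 (new)  [load 1150/1850]
  450 → van 1  [load 1750/1850]
  550 → van 4  [load 1700/1850]
  600 → van 5 (new)  [load 600/1850]
5 vans opened.

5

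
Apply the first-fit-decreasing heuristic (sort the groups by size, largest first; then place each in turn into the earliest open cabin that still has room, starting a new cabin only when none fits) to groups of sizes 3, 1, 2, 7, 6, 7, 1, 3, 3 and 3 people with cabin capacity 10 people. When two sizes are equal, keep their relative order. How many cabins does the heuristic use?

4

Sorted descending: 7, 7, 6, 3, 3, 3, 3, 2, 1, 1.
  7 → cabin 1 (new)  [load 7/10]
  7 → cabin 2 (new)  [load 7/10]
  6 → cabin 3 (new)  [load 6/10]
  3 → cabin 1  [load 10/10]
  3 → cabin 2  [load 10/10]
  3 → cabin 3  [load 9/10]
  3 → cabin 4 (new)  [load 3/10]
  2 → cabin 4  [load 5/10]
  1 → cabin 3  [load 10/10]
  1 → cabin 4  [load 6/10]
4 cabins opened.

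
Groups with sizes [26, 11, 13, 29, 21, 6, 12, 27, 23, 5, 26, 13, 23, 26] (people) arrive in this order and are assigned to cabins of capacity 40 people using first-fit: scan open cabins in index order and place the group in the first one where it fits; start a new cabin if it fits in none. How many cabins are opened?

  26 → cabin 1 (new)  [load 26/40]
  11 → cabin 1  [load 37/40]
  13 → cabin 2 (new)  [load 13/40]
  29 → cabin 3 (new)  [load 29/40]
  21 → cabin 2  [load 34/40]
  6 → cabin 2  [load 40/40]
  12 → cabin 4 (new)  [load 12/40]
  27 → cabin 4  [load 39/40]
  23 → cabin 5 (new)  [load 23/40]
  5 → cabin 3  [load 34/40]
  26 → cabin 6 (new)  [load 26/40]
  13 → cabin 5  [load 36/40]
  23 → cabin 7 (new)  [load 23/40]
  26 → cabin 8 (new)  [load 26/40]
8 cabins opened.

8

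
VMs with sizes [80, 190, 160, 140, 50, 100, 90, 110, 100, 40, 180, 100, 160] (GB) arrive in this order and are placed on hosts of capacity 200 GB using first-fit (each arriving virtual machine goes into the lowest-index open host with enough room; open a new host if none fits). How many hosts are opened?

  80 → host 1 (new)  [load 80/200]
  190 → host 2 (new)  [load 190/200]
  160 → host 3 (new)  [load 160/200]
  140 → host 4 (new)  [load 140/200]
  50 → host 1  [load 130/200]
  100 → host 5 (new)  [load 100/200]
  90 → host 5  [load 190/200]
  110 → host 6 (new)  [load 110/200]
  100 → host 7 (new)  [load 100/200]
  40 → host 1  [load 170/200]
  180 → host 8 (new)  [load 180/200]
  100 → host 7  [load 200/200]
  160 → host 9 (new)  [load 160/200]
9 hosts opened.

9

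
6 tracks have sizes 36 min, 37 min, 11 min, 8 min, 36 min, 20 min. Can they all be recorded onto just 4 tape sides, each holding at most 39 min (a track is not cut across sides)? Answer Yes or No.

A valid assignment using 4 tape sides:
  side 1: 37 = 37
  side 2: 36 = 36
  side 3: 36 = 36
  side 4: 20 + 11 + 8 = 39
Every load is within 39 min, so 4 tape sides suffice.

Yes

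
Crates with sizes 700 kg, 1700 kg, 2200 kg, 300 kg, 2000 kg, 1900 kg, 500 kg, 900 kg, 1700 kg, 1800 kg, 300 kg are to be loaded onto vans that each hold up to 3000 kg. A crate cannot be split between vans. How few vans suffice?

Total = 2200 + 2000 + 1900 + 1800 + 1700 + 1700 + 900 + 700 + 500 + 300 + 300 = 14000 kg.
Lower bound: ⌈14000/3000⌉ = 5 vans.
Also, 6 crates each exceed 1500 kg, and no two of those can share a van, so at least 6 vans are needed.
A packing using 6 vans:
  van 1: 2200 + 700 = 2900
  van 2: 2000 + 900 = 2900
  van 3: 1900 + 500 + 300 + 300 = 3000
  van 4: 1800 = 1800
  van 5: 1700 = 1700
  van 6: 1700 = 1700
This matches the lower bound, so 6 is optimal.

6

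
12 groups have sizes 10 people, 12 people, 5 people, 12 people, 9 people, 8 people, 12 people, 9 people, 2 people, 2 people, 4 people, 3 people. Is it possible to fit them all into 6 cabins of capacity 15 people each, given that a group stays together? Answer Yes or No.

No

Total = 88 people; ⌈88/15⌉ = 6.
7 groups each exceed half the capacity and cannot share a cabin, forcing at least 7 cabins.
At least 7 cabins are required, but only 6 are allowed.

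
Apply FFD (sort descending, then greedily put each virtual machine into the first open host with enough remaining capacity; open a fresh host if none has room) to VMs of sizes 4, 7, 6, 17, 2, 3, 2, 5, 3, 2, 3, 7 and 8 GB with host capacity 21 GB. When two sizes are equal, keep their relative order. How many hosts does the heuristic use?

Sorted descending: 17, 8, 7, 7, 6, 5, 4, 3, 3, 3, 2, 2, 2.
  17 → host 1 (new)  [load 17/21]
  8 → host 2 (new)  [load 8/21]
  7 → host 2  [load 15/21]
  7 → host 3 (new)  [load 7/21]
  6 → host 2  [load 21/21]
  5 → host 3  [load 12/21]
  4 → host 1  [load 21/21]
  3 → host 3  [load 15/21]
  3 → host 3  [load 18/21]
  3 → host 3  [load 21/21]
  2 → host 4 (new)  [load 2/21]
  2 → host 4  [load 4/21]
  2 → host 4  [load 6/21]
4 hosts opened.

4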